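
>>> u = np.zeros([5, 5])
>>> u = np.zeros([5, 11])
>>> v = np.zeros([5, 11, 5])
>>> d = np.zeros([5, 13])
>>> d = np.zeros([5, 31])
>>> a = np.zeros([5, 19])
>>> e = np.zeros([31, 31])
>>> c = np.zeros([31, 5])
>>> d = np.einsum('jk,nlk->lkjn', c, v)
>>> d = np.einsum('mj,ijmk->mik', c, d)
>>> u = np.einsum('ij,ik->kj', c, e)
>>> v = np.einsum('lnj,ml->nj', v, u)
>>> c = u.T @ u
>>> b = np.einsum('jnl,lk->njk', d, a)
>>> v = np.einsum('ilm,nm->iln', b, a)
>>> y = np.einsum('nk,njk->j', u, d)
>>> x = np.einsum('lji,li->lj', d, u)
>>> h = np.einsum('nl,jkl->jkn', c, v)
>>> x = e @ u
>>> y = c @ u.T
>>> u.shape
(31, 5)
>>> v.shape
(11, 31, 5)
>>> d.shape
(31, 11, 5)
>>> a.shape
(5, 19)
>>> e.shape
(31, 31)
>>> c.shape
(5, 5)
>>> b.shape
(11, 31, 19)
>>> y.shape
(5, 31)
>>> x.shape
(31, 5)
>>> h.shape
(11, 31, 5)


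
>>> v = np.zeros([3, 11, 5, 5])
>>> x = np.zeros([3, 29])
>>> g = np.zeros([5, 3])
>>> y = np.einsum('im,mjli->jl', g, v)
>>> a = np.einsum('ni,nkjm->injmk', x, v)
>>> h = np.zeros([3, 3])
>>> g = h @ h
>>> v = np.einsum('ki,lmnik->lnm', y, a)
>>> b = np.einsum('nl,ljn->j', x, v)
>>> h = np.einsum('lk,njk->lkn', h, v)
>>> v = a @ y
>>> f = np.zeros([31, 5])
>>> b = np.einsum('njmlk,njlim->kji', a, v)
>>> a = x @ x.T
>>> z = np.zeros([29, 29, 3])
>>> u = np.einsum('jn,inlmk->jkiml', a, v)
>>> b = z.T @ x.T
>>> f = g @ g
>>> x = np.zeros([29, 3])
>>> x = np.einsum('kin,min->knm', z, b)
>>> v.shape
(29, 3, 5, 5, 5)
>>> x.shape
(29, 3, 3)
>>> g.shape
(3, 3)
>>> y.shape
(11, 5)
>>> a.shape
(3, 3)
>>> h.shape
(3, 3, 29)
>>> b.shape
(3, 29, 3)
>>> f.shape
(3, 3)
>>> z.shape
(29, 29, 3)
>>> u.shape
(3, 5, 29, 5, 5)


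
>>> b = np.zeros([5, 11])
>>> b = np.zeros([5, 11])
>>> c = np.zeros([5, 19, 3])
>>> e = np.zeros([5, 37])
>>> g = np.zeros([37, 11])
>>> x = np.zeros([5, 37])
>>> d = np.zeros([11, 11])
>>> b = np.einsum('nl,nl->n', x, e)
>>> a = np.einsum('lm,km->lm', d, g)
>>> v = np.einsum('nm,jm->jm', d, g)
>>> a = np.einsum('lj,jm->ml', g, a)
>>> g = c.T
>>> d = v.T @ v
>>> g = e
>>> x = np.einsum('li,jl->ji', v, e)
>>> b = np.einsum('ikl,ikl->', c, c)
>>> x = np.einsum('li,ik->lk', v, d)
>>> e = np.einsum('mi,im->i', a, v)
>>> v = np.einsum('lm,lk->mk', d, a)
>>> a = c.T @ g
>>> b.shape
()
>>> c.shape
(5, 19, 3)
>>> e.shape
(37,)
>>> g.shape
(5, 37)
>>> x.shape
(37, 11)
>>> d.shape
(11, 11)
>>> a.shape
(3, 19, 37)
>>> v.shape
(11, 37)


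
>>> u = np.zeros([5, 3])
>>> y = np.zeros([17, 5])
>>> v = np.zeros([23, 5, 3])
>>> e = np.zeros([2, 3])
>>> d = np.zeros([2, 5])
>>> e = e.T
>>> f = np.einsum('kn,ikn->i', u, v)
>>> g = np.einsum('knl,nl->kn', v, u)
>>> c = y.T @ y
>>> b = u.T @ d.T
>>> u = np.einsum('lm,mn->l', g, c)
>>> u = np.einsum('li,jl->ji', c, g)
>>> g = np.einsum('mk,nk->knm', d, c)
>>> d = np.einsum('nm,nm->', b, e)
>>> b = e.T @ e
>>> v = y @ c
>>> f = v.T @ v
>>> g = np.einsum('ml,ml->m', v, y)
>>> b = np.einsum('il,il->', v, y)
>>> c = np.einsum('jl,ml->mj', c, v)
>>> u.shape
(23, 5)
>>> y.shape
(17, 5)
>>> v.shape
(17, 5)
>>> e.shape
(3, 2)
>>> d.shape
()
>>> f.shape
(5, 5)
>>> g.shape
(17,)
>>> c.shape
(17, 5)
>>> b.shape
()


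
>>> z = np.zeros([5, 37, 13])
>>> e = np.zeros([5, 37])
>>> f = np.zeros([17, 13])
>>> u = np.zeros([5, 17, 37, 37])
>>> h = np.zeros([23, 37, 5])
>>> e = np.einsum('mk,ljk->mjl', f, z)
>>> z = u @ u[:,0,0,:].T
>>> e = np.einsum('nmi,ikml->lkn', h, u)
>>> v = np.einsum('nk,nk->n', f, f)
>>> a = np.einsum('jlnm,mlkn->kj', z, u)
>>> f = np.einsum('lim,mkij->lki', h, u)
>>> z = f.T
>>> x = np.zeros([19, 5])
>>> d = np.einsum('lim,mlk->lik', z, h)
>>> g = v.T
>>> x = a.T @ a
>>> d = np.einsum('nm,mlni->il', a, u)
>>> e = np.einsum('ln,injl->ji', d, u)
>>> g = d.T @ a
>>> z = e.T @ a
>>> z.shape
(5, 5)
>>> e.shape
(37, 5)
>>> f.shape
(23, 17, 37)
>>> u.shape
(5, 17, 37, 37)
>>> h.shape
(23, 37, 5)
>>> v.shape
(17,)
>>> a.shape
(37, 5)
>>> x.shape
(5, 5)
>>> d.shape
(37, 17)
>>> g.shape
(17, 5)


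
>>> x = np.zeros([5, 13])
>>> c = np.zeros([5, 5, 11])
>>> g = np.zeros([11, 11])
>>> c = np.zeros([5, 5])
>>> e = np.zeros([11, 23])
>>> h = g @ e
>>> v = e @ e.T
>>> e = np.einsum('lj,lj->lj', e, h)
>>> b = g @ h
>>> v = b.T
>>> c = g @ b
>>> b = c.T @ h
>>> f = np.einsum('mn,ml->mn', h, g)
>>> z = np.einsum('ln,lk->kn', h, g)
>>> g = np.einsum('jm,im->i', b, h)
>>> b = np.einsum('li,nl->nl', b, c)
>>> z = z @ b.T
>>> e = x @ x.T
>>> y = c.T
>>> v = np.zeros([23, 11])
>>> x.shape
(5, 13)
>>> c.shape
(11, 23)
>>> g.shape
(11,)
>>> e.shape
(5, 5)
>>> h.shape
(11, 23)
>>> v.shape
(23, 11)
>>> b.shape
(11, 23)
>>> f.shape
(11, 23)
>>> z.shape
(11, 11)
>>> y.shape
(23, 11)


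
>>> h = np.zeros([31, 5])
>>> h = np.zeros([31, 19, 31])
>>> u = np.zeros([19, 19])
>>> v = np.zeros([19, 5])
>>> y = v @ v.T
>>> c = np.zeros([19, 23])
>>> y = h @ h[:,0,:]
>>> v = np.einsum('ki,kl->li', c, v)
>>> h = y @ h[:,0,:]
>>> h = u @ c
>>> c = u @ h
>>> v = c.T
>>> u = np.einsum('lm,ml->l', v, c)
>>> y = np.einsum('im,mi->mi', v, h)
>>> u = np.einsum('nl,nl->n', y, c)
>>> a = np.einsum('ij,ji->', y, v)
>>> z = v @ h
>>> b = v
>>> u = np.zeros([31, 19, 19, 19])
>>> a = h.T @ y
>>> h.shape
(19, 23)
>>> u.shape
(31, 19, 19, 19)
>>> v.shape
(23, 19)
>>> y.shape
(19, 23)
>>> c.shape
(19, 23)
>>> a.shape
(23, 23)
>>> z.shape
(23, 23)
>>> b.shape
(23, 19)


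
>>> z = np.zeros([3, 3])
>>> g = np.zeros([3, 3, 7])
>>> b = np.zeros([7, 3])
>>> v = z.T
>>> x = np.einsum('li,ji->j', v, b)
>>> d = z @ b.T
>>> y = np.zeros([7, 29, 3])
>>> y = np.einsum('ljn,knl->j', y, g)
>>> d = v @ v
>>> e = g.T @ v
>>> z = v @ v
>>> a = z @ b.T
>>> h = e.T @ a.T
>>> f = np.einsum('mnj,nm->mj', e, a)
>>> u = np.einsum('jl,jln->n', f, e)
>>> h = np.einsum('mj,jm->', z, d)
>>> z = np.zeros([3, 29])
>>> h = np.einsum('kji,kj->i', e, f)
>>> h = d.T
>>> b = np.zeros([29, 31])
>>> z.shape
(3, 29)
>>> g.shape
(3, 3, 7)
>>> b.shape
(29, 31)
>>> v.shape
(3, 3)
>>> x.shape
(7,)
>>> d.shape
(3, 3)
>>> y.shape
(29,)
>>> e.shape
(7, 3, 3)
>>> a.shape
(3, 7)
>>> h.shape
(3, 3)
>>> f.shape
(7, 3)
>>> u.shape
(3,)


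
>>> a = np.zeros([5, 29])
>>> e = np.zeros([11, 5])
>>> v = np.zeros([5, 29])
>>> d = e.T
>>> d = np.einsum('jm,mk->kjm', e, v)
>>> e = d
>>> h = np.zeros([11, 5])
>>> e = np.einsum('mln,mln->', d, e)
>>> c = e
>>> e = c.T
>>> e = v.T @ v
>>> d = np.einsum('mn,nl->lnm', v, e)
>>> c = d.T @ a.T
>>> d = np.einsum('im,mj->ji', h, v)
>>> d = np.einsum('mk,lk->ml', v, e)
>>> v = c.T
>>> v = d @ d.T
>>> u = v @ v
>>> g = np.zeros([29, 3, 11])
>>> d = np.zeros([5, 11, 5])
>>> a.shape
(5, 29)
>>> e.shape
(29, 29)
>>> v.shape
(5, 5)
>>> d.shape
(5, 11, 5)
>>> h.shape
(11, 5)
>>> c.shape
(5, 29, 5)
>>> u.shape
(5, 5)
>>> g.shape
(29, 3, 11)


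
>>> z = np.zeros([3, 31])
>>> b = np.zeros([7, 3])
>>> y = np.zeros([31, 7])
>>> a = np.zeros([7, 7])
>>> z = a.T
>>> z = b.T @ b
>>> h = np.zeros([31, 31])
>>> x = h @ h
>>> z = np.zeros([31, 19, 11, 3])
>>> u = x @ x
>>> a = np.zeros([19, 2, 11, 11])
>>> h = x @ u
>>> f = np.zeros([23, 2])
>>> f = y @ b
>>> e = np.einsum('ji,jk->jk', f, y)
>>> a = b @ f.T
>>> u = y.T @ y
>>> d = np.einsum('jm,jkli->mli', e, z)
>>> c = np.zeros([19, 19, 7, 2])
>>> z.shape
(31, 19, 11, 3)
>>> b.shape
(7, 3)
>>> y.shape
(31, 7)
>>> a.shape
(7, 31)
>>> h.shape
(31, 31)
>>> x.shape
(31, 31)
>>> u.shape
(7, 7)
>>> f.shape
(31, 3)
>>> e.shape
(31, 7)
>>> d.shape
(7, 11, 3)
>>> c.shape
(19, 19, 7, 2)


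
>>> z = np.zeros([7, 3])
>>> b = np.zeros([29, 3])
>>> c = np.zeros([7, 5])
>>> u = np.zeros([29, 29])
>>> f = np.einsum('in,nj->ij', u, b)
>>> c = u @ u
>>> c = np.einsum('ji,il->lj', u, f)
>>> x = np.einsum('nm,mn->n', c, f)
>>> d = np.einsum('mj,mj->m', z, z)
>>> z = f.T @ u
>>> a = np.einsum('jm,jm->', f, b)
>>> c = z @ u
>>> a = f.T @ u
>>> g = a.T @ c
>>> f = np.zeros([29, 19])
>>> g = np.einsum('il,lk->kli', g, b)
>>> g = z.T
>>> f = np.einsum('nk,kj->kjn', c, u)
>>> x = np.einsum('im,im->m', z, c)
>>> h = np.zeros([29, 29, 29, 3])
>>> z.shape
(3, 29)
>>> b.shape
(29, 3)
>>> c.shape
(3, 29)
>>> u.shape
(29, 29)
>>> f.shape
(29, 29, 3)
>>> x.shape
(29,)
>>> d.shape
(7,)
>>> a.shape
(3, 29)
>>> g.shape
(29, 3)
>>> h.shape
(29, 29, 29, 3)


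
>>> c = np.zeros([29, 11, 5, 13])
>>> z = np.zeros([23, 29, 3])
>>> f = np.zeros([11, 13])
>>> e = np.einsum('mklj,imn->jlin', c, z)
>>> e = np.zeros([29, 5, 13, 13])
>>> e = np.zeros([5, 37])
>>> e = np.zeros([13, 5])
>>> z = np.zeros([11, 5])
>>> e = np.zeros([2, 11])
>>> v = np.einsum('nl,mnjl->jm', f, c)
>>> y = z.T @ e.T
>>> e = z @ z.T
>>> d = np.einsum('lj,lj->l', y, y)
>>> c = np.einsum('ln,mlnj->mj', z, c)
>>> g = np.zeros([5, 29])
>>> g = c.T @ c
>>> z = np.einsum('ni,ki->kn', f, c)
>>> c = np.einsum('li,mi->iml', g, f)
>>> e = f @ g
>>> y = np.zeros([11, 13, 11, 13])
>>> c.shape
(13, 11, 13)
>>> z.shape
(29, 11)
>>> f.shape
(11, 13)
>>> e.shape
(11, 13)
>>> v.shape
(5, 29)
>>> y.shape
(11, 13, 11, 13)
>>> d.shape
(5,)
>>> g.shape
(13, 13)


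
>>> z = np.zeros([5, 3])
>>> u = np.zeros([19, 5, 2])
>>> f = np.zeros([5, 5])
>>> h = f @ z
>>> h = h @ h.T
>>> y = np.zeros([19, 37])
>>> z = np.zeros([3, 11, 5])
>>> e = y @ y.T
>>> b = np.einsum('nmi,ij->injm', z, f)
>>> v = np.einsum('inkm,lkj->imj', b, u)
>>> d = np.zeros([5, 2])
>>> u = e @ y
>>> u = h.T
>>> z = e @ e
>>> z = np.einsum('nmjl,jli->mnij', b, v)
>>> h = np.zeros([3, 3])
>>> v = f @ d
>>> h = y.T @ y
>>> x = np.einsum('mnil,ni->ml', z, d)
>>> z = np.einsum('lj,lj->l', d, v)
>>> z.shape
(5,)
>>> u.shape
(5, 5)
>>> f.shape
(5, 5)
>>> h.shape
(37, 37)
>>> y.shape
(19, 37)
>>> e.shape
(19, 19)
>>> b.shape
(5, 3, 5, 11)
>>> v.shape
(5, 2)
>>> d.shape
(5, 2)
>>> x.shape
(3, 5)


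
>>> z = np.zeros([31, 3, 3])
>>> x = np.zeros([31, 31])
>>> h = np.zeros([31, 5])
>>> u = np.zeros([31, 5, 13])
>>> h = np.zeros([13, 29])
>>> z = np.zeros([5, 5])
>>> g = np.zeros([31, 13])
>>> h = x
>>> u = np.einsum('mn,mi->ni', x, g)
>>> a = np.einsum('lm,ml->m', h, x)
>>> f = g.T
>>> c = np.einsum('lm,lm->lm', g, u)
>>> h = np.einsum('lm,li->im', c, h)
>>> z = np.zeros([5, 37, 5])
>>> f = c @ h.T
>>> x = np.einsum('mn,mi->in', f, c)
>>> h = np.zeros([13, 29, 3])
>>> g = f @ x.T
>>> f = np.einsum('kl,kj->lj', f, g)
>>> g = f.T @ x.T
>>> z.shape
(5, 37, 5)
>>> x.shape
(13, 31)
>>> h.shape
(13, 29, 3)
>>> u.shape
(31, 13)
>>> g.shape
(13, 13)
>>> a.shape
(31,)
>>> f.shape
(31, 13)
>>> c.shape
(31, 13)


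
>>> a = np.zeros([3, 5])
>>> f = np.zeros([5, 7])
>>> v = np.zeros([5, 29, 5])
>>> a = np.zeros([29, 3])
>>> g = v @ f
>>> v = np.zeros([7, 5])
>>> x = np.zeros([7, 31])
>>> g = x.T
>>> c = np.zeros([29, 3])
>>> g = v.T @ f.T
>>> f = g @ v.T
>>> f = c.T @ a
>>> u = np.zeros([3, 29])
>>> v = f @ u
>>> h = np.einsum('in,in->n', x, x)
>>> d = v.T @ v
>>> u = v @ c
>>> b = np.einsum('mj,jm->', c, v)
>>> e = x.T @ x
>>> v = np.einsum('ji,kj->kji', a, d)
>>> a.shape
(29, 3)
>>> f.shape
(3, 3)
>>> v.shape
(29, 29, 3)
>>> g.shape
(5, 5)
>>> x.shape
(7, 31)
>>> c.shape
(29, 3)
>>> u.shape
(3, 3)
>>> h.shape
(31,)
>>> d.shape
(29, 29)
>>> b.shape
()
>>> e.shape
(31, 31)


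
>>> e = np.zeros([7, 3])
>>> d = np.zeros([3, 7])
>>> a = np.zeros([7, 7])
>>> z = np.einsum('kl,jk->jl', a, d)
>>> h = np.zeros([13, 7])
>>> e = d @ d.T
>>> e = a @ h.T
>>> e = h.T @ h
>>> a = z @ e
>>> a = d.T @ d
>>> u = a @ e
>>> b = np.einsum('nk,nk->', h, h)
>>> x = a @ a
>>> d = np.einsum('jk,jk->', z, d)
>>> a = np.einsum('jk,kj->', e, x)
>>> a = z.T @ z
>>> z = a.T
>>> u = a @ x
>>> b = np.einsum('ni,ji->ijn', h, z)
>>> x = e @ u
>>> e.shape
(7, 7)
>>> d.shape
()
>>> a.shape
(7, 7)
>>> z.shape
(7, 7)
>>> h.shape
(13, 7)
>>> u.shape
(7, 7)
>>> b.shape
(7, 7, 13)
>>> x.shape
(7, 7)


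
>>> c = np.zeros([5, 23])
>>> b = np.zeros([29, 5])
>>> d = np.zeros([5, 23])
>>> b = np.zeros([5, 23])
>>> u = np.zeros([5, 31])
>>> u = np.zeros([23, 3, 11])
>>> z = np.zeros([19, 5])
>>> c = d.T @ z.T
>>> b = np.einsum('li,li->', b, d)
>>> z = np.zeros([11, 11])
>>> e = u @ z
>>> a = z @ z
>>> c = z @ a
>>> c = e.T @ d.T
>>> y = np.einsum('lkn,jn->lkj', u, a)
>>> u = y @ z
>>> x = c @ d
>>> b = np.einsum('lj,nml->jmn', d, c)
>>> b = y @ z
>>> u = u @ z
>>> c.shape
(11, 3, 5)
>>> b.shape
(23, 3, 11)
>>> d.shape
(5, 23)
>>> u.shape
(23, 3, 11)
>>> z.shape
(11, 11)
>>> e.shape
(23, 3, 11)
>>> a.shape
(11, 11)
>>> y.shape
(23, 3, 11)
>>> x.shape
(11, 3, 23)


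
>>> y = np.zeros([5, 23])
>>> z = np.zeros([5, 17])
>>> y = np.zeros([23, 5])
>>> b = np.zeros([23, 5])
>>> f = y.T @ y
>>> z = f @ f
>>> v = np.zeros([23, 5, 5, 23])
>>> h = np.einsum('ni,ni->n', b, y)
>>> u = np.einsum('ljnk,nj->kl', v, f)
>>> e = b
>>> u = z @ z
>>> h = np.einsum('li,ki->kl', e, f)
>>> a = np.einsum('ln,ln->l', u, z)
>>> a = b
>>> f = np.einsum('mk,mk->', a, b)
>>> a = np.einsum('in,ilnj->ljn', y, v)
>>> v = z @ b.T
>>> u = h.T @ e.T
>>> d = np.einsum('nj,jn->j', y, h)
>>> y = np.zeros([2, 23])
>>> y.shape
(2, 23)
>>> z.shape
(5, 5)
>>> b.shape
(23, 5)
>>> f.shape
()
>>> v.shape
(5, 23)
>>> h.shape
(5, 23)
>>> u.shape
(23, 23)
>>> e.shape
(23, 5)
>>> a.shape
(5, 23, 5)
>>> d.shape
(5,)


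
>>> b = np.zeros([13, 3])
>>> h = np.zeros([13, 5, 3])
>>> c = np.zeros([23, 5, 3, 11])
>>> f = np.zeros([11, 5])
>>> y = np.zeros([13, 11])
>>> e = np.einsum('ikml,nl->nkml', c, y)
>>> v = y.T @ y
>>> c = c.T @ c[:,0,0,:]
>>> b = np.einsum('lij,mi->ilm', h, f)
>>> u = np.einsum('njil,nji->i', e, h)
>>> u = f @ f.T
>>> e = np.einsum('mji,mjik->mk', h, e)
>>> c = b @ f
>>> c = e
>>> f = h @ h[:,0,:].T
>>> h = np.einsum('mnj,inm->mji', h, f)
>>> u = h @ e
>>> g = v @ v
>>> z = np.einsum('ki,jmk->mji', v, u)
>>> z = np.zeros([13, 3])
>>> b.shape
(5, 13, 11)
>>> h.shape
(13, 3, 13)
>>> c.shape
(13, 11)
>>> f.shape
(13, 5, 13)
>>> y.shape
(13, 11)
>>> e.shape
(13, 11)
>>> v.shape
(11, 11)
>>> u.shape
(13, 3, 11)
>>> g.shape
(11, 11)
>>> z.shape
(13, 3)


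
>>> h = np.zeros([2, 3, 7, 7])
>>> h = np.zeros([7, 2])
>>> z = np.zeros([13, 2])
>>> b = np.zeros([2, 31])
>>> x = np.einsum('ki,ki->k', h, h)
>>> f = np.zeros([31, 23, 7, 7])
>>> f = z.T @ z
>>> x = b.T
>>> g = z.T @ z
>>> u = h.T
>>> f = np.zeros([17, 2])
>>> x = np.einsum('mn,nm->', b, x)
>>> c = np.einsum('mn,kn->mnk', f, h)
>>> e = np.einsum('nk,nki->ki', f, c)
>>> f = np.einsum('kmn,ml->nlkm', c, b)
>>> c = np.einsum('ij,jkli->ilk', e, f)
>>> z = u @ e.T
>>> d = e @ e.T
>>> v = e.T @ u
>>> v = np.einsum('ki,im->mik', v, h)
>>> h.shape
(7, 2)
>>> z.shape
(2, 2)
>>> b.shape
(2, 31)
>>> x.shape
()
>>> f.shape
(7, 31, 17, 2)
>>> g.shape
(2, 2)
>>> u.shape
(2, 7)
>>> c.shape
(2, 17, 31)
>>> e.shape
(2, 7)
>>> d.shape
(2, 2)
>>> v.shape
(2, 7, 7)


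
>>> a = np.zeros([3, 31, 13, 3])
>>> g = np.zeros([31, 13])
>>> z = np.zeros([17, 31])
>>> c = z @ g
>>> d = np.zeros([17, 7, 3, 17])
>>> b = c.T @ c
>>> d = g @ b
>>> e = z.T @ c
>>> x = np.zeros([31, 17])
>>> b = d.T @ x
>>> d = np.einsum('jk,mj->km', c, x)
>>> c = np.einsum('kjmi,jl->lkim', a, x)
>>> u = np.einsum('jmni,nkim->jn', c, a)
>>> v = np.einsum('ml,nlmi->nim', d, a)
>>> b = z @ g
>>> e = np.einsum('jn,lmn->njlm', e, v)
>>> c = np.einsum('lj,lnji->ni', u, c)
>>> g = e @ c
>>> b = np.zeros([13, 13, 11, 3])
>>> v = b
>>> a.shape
(3, 31, 13, 3)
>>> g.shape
(13, 31, 3, 13)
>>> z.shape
(17, 31)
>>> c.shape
(3, 13)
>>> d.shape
(13, 31)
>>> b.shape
(13, 13, 11, 3)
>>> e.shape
(13, 31, 3, 3)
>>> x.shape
(31, 17)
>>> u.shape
(17, 3)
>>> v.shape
(13, 13, 11, 3)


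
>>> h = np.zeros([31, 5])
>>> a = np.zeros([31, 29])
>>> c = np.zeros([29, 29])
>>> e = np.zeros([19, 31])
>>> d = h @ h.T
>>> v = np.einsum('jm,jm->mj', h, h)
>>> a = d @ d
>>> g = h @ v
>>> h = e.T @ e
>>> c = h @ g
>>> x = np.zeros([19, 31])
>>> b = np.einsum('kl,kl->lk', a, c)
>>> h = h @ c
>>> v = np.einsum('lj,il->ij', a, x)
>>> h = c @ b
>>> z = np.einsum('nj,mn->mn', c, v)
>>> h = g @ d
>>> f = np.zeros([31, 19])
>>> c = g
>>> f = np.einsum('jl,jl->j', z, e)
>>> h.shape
(31, 31)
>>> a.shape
(31, 31)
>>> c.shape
(31, 31)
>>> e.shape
(19, 31)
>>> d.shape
(31, 31)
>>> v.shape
(19, 31)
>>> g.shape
(31, 31)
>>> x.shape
(19, 31)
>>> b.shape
(31, 31)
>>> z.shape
(19, 31)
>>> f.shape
(19,)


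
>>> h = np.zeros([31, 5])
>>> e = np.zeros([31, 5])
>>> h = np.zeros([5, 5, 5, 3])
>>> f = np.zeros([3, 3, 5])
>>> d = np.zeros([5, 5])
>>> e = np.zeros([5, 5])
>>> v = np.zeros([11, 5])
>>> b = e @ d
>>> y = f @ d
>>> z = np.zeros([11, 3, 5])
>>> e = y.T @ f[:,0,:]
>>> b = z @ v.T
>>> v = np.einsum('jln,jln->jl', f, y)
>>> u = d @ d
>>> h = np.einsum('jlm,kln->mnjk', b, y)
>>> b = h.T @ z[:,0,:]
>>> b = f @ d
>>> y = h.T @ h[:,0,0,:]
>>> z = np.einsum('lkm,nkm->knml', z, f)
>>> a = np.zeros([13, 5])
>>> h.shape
(11, 5, 11, 3)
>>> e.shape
(5, 3, 5)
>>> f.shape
(3, 3, 5)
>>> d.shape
(5, 5)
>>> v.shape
(3, 3)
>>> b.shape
(3, 3, 5)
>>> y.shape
(3, 11, 5, 3)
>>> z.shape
(3, 3, 5, 11)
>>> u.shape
(5, 5)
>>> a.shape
(13, 5)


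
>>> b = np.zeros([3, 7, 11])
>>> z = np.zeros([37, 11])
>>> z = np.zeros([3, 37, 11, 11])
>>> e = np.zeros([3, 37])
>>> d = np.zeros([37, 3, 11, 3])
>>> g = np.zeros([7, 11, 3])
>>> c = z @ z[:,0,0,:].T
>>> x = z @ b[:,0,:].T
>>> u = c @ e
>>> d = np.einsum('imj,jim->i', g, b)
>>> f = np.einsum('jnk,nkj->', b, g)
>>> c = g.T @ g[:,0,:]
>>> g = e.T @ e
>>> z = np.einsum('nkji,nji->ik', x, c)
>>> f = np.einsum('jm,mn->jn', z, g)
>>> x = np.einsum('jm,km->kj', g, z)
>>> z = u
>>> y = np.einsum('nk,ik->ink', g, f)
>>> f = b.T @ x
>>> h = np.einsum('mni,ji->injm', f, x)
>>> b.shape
(3, 7, 11)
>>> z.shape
(3, 37, 11, 37)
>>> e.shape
(3, 37)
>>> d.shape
(7,)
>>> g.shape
(37, 37)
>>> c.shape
(3, 11, 3)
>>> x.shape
(3, 37)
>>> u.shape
(3, 37, 11, 37)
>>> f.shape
(11, 7, 37)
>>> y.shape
(3, 37, 37)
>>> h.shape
(37, 7, 3, 11)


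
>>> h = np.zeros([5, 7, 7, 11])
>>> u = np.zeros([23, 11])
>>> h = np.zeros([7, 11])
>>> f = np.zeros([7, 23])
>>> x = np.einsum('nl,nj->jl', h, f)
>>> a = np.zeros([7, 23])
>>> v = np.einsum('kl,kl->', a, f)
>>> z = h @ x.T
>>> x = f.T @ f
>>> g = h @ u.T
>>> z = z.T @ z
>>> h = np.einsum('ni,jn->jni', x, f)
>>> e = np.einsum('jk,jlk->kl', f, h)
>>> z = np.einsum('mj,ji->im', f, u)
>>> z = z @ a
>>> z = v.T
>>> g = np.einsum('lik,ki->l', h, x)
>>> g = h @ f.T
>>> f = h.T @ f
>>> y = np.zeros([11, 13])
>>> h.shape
(7, 23, 23)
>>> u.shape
(23, 11)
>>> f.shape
(23, 23, 23)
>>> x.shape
(23, 23)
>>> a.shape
(7, 23)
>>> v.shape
()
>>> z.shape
()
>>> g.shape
(7, 23, 7)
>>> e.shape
(23, 23)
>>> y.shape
(11, 13)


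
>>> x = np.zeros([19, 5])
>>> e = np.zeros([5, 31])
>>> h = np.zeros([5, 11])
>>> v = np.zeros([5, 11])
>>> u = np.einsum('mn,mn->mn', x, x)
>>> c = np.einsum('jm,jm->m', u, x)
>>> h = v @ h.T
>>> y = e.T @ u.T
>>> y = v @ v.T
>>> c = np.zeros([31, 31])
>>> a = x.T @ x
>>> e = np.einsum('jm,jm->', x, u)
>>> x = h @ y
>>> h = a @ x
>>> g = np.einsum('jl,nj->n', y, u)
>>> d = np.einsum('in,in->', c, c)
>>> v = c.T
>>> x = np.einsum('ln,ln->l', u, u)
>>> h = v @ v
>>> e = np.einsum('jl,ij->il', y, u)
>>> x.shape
(19,)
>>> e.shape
(19, 5)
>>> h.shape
(31, 31)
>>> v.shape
(31, 31)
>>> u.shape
(19, 5)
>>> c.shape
(31, 31)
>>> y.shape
(5, 5)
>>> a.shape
(5, 5)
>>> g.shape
(19,)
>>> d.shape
()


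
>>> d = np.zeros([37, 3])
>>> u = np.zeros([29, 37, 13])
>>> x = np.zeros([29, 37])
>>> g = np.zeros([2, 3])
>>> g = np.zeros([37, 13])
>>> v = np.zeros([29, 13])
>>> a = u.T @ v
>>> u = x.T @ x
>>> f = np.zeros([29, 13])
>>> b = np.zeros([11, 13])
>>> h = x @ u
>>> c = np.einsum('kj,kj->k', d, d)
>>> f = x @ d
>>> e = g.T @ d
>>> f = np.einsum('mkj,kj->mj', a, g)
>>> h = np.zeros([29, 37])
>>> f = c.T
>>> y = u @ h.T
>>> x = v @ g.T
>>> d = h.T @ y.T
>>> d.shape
(37, 37)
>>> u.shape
(37, 37)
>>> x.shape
(29, 37)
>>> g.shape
(37, 13)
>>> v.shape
(29, 13)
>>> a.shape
(13, 37, 13)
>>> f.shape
(37,)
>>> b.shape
(11, 13)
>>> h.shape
(29, 37)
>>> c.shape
(37,)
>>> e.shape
(13, 3)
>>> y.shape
(37, 29)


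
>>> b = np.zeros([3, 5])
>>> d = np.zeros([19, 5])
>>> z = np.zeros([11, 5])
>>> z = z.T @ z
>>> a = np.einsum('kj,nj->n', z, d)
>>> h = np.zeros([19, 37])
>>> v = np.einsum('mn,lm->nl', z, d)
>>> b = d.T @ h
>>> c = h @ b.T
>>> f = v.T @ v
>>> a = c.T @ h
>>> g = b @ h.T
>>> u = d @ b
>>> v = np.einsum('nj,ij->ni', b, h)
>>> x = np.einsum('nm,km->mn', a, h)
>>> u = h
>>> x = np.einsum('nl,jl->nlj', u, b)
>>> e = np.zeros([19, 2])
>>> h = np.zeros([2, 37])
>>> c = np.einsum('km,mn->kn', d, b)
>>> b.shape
(5, 37)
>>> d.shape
(19, 5)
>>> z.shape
(5, 5)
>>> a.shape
(5, 37)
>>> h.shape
(2, 37)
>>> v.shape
(5, 19)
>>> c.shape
(19, 37)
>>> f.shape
(19, 19)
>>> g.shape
(5, 19)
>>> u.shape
(19, 37)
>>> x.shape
(19, 37, 5)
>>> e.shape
(19, 2)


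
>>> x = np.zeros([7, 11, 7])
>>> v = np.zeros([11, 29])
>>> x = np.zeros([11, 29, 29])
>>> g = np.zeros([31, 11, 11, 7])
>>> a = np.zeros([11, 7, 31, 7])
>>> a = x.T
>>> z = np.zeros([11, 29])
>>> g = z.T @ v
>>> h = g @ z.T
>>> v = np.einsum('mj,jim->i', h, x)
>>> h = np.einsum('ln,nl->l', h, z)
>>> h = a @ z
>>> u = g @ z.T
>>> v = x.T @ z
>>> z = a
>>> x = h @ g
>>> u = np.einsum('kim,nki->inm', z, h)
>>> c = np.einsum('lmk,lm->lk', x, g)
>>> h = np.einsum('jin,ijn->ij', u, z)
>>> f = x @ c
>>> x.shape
(29, 29, 29)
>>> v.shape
(29, 29, 29)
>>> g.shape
(29, 29)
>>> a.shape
(29, 29, 11)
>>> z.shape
(29, 29, 11)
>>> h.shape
(29, 29)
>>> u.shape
(29, 29, 11)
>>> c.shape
(29, 29)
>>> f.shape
(29, 29, 29)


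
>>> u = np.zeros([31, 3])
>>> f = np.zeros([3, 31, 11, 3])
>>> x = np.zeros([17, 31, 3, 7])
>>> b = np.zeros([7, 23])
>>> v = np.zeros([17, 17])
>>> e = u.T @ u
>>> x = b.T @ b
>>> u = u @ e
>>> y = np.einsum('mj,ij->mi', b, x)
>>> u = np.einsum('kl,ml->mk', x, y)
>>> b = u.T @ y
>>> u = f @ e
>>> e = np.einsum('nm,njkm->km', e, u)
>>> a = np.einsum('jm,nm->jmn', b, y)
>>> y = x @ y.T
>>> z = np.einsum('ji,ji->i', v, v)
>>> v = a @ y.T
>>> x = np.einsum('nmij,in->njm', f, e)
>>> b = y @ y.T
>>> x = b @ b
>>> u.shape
(3, 31, 11, 3)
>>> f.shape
(3, 31, 11, 3)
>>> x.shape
(23, 23)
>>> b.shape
(23, 23)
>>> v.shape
(23, 23, 23)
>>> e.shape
(11, 3)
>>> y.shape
(23, 7)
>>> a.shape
(23, 23, 7)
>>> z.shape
(17,)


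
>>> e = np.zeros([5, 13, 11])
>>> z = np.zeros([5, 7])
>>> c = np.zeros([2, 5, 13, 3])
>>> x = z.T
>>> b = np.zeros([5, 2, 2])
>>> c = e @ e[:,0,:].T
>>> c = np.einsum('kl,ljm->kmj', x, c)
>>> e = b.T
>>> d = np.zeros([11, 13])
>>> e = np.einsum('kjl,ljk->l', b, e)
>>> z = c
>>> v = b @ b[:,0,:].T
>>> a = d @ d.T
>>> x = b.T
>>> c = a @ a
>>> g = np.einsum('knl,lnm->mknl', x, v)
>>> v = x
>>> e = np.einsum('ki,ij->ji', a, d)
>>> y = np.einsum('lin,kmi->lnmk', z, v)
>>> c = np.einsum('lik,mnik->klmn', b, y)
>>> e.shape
(13, 11)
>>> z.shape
(7, 5, 13)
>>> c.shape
(2, 5, 7, 13)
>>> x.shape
(2, 2, 5)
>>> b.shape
(5, 2, 2)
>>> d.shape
(11, 13)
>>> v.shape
(2, 2, 5)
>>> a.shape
(11, 11)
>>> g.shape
(5, 2, 2, 5)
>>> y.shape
(7, 13, 2, 2)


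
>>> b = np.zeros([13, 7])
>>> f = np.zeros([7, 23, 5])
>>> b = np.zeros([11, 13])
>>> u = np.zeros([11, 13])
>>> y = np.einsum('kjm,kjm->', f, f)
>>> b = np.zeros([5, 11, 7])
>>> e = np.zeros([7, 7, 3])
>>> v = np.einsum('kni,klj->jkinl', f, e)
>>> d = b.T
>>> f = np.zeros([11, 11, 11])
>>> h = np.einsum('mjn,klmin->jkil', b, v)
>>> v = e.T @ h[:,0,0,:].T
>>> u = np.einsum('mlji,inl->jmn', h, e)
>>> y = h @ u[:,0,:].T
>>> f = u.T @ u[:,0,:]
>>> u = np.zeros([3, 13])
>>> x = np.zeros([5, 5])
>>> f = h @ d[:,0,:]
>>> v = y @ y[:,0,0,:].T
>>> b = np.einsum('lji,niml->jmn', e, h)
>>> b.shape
(7, 23, 11)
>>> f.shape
(11, 3, 23, 5)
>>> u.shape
(3, 13)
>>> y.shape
(11, 3, 23, 23)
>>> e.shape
(7, 7, 3)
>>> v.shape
(11, 3, 23, 11)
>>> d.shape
(7, 11, 5)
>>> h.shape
(11, 3, 23, 7)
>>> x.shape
(5, 5)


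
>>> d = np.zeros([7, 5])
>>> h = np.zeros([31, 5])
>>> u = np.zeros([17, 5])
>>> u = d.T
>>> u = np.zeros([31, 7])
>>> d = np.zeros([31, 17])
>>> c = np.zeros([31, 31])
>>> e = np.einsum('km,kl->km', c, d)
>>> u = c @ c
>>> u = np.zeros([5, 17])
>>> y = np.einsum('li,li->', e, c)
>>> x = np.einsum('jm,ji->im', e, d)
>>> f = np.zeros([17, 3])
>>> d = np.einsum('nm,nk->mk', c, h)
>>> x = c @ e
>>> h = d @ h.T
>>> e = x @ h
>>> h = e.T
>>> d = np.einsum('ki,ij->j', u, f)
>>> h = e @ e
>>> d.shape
(3,)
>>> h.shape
(31, 31)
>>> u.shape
(5, 17)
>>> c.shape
(31, 31)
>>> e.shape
(31, 31)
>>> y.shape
()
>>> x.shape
(31, 31)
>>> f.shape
(17, 3)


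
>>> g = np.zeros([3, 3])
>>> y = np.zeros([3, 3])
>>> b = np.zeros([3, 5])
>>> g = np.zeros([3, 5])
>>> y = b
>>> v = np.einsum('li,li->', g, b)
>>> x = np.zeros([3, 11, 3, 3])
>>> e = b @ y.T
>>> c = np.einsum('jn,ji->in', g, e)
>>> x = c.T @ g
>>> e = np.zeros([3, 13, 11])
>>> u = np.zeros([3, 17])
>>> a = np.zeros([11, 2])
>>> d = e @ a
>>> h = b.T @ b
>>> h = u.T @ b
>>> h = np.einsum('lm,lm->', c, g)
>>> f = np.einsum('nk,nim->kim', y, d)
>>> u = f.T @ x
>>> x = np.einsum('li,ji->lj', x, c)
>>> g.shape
(3, 5)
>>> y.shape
(3, 5)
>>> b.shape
(3, 5)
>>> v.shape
()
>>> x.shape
(5, 3)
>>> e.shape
(3, 13, 11)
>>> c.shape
(3, 5)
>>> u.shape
(2, 13, 5)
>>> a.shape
(11, 2)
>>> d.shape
(3, 13, 2)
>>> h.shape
()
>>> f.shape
(5, 13, 2)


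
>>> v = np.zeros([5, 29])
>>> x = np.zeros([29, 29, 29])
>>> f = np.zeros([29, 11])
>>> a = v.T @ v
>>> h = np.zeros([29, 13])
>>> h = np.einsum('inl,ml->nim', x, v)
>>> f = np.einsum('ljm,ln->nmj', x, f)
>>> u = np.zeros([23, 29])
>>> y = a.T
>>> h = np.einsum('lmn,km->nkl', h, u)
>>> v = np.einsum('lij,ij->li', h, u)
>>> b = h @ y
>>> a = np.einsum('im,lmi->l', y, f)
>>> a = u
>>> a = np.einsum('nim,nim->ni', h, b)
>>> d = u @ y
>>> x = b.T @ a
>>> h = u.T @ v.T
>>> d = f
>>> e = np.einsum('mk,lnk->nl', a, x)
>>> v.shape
(5, 23)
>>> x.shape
(29, 23, 23)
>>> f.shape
(11, 29, 29)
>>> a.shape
(5, 23)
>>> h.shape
(29, 5)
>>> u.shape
(23, 29)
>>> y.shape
(29, 29)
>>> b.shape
(5, 23, 29)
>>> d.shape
(11, 29, 29)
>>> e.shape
(23, 29)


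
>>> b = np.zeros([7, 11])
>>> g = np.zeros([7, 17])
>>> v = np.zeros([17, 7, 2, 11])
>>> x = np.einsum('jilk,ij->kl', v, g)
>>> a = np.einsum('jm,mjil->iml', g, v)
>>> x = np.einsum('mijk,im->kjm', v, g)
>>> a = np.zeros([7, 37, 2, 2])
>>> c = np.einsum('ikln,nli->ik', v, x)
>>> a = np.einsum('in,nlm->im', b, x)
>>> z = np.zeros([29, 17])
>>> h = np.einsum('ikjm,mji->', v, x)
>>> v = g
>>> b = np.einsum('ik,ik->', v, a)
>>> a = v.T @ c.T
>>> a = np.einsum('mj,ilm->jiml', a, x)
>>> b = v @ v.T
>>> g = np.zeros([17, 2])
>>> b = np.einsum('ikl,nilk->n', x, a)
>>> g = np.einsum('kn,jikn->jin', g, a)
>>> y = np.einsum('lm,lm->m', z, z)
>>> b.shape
(17,)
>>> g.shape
(17, 11, 2)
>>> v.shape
(7, 17)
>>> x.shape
(11, 2, 17)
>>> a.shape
(17, 11, 17, 2)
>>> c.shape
(17, 7)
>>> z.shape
(29, 17)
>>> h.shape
()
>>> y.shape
(17,)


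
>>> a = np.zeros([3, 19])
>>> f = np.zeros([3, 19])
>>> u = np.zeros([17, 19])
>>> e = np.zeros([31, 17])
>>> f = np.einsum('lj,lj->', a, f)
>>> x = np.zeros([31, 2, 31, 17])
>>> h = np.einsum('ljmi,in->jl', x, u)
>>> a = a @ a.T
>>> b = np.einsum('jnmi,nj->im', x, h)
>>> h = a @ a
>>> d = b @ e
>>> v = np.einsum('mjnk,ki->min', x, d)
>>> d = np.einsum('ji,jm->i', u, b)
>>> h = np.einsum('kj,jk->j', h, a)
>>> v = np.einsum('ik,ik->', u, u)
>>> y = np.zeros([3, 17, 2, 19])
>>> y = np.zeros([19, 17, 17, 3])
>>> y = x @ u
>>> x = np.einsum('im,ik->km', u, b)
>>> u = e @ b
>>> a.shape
(3, 3)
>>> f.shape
()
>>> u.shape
(31, 31)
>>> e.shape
(31, 17)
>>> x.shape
(31, 19)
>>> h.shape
(3,)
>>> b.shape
(17, 31)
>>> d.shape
(19,)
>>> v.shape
()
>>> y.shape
(31, 2, 31, 19)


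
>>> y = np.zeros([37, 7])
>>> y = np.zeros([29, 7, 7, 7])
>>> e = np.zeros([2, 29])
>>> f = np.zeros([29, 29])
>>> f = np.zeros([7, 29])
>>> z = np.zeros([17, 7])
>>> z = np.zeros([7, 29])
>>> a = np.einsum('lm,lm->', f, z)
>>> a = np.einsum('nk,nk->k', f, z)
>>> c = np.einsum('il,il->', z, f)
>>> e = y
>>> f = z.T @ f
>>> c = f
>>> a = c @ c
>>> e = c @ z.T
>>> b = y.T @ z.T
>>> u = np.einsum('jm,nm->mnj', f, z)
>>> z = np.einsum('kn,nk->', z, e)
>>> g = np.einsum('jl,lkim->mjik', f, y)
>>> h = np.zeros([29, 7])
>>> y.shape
(29, 7, 7, 7)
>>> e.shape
(29, 7)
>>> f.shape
(29, 29)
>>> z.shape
()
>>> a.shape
(29, 29)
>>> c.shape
(29, 29)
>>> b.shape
(7, 7, 7, 7)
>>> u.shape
(29, 7, 29)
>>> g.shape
(7, 29, 7, 7)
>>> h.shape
(29, 7)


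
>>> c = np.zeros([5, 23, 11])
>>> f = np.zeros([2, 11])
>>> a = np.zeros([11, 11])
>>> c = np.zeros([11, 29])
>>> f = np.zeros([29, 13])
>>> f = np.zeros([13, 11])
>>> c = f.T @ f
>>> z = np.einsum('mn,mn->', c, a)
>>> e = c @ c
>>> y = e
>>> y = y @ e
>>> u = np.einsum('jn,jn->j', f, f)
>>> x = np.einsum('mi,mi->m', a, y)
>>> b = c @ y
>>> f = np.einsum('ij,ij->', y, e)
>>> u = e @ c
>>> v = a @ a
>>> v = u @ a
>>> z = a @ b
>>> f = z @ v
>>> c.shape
(11, 11)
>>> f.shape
(11, 11)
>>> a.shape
(11, 11)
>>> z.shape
(11, 11)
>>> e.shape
(11, 11)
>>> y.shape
(11, 11)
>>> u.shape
(11, 11)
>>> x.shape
(11,)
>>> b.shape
(11, 11)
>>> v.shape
(11, 11)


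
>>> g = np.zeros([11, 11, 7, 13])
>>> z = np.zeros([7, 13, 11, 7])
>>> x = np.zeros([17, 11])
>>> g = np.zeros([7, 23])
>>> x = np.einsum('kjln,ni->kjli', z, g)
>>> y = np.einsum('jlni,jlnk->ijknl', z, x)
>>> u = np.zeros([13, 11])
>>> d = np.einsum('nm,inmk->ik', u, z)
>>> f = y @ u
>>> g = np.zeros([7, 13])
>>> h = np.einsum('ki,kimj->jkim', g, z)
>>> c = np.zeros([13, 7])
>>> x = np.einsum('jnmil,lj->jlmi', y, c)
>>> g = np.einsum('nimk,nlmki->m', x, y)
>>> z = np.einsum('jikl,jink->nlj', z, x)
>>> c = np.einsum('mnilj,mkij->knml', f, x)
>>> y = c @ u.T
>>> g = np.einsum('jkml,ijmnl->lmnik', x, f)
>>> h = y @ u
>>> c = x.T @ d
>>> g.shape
(11, 23, 11, 7, 13)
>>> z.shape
(23, 7, 7)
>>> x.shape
(7, 13, 23, 11)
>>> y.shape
(13, 7, 7, 13)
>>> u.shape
(13, 11)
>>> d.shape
(7, 7)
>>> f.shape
(7, 7, 23, 11, 11)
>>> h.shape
(13, 7, 7, 11)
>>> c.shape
(11, 23, 13, 7)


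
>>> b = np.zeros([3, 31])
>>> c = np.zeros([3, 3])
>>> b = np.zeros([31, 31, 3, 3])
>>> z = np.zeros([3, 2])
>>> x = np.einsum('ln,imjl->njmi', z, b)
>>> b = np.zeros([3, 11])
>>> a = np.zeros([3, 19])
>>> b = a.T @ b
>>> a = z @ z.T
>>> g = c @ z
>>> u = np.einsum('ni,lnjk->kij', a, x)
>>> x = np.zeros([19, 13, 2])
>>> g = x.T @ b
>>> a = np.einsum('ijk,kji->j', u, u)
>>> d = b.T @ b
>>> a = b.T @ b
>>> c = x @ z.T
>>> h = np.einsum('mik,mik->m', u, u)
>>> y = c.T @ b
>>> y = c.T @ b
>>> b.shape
(19, 11)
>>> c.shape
(19, 13, 3)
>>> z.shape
(3, 2)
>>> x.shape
(19, 13, 2)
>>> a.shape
(11, 11)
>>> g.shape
(2, 13, 11)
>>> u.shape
(31, 3, 31)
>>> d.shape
(11, 11)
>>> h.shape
(31,)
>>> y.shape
(3, 13, 11)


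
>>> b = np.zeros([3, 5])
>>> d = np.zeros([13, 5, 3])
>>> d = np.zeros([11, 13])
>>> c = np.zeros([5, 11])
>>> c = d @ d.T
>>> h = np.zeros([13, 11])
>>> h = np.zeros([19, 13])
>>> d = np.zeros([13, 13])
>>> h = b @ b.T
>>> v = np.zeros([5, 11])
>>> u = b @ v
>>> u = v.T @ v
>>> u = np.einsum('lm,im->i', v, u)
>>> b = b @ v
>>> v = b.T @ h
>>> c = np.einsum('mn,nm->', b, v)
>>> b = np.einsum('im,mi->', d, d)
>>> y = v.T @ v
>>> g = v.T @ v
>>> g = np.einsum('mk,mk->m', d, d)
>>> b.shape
()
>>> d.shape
(13, 13)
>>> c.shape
()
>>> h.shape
(3, 3)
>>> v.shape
(11, 3)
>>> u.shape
(11,)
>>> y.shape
(3, 3)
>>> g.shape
(13,)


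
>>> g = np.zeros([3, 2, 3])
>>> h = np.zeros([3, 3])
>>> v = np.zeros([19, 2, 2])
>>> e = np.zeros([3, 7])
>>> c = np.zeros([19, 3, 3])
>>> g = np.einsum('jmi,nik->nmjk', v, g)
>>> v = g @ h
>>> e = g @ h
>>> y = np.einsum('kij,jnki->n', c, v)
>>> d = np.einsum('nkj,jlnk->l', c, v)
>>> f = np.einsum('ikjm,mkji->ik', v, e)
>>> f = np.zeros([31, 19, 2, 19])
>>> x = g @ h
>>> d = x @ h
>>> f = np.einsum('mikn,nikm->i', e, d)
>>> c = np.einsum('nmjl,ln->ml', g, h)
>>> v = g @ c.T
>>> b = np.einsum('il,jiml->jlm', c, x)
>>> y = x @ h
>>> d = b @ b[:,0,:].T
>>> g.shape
(3, 2, 19, 3)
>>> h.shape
(3, 3)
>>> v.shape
(3, 2, 19, 2)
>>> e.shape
(3, 2, 19, 3)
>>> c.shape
(2, 3)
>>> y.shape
(3, 2, 19, 3)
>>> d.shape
(3, 3, 3)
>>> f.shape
(2,)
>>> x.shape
(3, 2, 19, 3)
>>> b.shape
(3, 3, 19)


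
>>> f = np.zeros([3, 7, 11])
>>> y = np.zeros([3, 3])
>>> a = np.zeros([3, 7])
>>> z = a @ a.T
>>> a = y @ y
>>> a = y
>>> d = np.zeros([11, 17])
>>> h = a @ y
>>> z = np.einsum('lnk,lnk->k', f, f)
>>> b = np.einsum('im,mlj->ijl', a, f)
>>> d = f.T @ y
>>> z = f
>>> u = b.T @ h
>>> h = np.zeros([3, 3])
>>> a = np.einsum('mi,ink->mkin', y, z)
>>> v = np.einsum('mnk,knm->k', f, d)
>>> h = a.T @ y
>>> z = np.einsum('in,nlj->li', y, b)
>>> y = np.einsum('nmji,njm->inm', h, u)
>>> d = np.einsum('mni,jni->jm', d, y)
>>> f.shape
(3, 7, 11)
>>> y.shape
(3, 7, 3)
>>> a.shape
(3, 11, 3, 7)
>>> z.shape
(11, 3)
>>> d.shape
(3, 11)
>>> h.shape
(7, 3, 11, 3)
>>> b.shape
(3, 11, 7)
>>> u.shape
(7, 11, 3)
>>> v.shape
(11,)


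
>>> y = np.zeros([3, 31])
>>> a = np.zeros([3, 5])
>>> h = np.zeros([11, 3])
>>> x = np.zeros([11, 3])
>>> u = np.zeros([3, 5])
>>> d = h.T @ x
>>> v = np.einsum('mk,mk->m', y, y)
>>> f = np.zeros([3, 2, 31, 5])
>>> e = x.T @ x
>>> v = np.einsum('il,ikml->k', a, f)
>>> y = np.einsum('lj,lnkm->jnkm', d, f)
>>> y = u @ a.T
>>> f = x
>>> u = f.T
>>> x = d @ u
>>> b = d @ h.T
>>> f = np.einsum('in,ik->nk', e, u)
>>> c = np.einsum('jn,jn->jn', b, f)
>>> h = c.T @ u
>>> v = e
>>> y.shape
(3, 3)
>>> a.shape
(3, 5)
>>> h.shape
(11, 11)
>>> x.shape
(3, 11)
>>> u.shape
(3, 11)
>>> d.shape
(3, 3)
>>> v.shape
(3, 3)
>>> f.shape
(3, 11)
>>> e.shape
(3, 3)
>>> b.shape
(3, 11)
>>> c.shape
(3, 11)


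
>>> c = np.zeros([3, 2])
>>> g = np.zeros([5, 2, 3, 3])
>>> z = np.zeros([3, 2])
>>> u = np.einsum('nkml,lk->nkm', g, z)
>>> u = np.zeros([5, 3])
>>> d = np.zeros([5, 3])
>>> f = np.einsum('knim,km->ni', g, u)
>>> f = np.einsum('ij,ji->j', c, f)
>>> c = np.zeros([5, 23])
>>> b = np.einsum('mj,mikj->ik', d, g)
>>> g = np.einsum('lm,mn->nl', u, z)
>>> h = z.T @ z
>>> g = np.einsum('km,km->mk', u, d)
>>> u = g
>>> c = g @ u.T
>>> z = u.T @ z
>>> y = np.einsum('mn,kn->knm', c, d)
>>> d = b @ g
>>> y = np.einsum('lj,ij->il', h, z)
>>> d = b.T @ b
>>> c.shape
(3, 3)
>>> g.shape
(3, 5)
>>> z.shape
(5, 2)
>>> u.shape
(3, 5)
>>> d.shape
(3, 3)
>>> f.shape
(2,)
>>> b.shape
(2, 3)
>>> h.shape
(2, 2)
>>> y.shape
(5, 2)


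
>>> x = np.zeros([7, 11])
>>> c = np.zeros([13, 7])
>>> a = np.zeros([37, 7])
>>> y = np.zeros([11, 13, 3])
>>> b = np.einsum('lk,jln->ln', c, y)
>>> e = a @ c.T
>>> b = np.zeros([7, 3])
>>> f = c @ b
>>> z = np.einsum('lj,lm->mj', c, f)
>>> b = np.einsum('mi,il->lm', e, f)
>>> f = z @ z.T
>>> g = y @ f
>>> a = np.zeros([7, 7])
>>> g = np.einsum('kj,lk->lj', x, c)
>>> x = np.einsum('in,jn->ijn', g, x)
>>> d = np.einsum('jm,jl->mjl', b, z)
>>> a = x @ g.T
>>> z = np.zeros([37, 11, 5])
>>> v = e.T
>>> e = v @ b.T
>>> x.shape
(13, 7, 11)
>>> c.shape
(13, 7)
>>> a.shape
(13, 7, 13)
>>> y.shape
(11, 13, 3)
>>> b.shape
(3, 37)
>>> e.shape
(13, 3)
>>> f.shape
(3, 3)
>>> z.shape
(37, 11, 5)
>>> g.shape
(13, 11)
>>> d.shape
(37, 3, 7)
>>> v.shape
(13, 37)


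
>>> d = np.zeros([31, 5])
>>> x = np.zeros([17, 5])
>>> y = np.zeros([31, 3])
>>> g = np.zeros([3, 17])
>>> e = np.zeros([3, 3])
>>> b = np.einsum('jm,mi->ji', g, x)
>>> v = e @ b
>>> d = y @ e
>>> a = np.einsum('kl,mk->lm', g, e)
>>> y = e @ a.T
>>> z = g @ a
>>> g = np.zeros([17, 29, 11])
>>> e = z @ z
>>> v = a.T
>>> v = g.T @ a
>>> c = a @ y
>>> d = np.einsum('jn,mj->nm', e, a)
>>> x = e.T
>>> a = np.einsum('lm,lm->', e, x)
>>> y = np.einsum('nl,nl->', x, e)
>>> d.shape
(3, 17)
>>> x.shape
(3, 3)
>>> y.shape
()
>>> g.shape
(17, 29, 11)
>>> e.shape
(3, 3)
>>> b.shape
(3, 5)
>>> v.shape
(11, 29, 3)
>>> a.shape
()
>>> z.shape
(3, 3)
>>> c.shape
(17, 17)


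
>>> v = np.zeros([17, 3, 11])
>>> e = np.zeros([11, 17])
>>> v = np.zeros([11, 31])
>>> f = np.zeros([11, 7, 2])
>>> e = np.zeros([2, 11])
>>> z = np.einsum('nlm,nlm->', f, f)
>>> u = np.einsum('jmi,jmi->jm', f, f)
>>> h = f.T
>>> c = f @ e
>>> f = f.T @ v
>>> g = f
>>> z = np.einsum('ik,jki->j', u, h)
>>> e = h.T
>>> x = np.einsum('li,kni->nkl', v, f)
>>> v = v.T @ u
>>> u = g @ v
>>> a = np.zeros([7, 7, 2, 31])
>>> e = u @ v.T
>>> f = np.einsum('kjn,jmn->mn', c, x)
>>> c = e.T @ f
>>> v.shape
(31, 7)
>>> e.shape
(2, 7, 31)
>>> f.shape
(2, 11)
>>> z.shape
(2,)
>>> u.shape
(2, 7, 7)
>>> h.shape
(2, 7, 11)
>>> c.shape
(31, 7, 11)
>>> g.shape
(2, 7, 31)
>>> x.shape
(7, 2, 11)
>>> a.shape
(7, 7, 2, 31)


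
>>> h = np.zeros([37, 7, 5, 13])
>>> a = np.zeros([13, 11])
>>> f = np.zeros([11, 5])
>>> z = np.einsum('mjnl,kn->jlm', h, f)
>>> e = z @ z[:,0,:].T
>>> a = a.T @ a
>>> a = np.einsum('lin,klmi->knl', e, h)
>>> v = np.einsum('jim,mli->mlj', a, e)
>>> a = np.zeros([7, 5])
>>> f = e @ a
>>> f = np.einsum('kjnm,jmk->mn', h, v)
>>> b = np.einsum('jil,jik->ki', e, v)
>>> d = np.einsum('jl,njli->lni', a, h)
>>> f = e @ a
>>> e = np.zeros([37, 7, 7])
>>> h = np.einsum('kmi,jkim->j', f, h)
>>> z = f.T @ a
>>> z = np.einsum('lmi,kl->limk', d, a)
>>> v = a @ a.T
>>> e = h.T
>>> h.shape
(37,)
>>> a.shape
(7, 5)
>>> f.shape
(7, 13, 5)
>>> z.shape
(5, 13, 37, 7)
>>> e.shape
(37,)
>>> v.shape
(7, 7)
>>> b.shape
(37, 13)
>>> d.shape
(5, 37, 13)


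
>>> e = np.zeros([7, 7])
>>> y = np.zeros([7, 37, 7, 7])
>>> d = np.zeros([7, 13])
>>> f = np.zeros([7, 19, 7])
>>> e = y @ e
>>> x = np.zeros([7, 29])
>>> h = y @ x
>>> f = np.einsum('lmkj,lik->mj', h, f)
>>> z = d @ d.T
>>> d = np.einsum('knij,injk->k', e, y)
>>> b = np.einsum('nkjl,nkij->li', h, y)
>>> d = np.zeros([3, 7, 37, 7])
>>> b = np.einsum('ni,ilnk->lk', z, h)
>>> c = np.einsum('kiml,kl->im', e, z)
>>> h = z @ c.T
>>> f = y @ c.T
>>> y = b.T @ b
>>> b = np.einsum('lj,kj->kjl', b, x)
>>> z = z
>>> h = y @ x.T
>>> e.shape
(7, 37, 7, 7)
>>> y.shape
(29, 29)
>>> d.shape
(3, 7, 37, 7)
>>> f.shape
(7, 37, 7, 37)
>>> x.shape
(7, 29)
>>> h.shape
(29, 7)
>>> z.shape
(7, 7)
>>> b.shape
(7, 29, 37)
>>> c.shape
(37, 7)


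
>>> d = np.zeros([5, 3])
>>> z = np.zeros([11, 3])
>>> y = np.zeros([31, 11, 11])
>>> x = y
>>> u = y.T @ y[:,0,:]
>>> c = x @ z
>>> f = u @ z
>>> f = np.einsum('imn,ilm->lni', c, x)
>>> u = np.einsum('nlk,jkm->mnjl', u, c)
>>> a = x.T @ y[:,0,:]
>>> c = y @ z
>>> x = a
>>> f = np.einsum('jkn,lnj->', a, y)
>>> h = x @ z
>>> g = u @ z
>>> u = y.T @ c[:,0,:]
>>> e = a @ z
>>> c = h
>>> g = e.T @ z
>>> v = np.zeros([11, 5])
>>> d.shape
(5, 3)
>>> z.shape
(11, 3)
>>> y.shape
(31, 11, 11)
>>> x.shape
(11, 11, 11)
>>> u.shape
(11, 11, 3)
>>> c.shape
(11, 11, 3)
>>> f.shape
()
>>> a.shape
(11, 11, 11)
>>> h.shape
(11, 11, 3)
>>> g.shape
(3, 11, 3)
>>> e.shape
(11, 11, 3)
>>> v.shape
(11, 5)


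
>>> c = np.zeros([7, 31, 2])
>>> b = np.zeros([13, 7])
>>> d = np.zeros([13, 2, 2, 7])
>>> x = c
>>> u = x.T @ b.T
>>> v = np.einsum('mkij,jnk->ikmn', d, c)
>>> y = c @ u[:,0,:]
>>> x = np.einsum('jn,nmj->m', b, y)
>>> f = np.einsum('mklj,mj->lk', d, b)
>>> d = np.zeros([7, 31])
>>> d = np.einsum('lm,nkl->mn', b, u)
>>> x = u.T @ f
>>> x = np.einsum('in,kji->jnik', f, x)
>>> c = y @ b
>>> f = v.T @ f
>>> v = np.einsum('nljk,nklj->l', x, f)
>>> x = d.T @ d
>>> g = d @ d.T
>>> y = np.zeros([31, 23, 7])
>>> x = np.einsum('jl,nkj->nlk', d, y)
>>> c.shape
(7, 31, 7)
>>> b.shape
(13, 7)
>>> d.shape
(7, 2)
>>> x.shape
(31, 2, 23)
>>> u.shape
(2, 31, 13)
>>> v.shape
(2,)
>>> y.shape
(31, 23, 7)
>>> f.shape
(31, 13, 2, 2)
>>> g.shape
(7, 7)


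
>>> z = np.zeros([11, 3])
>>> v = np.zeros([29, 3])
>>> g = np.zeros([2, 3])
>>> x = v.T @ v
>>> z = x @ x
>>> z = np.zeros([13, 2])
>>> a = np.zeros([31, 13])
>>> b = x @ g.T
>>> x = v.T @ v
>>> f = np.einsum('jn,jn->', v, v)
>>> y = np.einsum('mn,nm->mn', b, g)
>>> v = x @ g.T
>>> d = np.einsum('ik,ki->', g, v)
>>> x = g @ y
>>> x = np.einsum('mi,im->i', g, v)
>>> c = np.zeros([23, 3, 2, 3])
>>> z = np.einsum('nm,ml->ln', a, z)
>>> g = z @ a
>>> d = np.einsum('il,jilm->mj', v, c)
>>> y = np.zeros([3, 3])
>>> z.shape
(2, 31)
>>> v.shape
(3, 2)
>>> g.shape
(2, 13)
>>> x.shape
(3,)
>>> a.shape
(31, 13)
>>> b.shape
(3, 2)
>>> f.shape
()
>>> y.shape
(3, 3)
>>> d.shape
(3, 23)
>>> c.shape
(23, 3, 2, 3)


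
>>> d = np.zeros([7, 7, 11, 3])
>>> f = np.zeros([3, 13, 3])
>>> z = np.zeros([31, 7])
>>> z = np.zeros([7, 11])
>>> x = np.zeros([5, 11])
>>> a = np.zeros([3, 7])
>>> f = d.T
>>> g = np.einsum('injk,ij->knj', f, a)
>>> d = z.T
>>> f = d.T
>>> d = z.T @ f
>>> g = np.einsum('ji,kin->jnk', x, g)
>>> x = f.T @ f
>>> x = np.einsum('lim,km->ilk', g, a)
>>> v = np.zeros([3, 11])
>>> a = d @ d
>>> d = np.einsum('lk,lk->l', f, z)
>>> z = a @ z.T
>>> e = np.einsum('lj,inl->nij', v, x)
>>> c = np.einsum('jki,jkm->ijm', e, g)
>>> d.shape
(7,)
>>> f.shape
(7, 11)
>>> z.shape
(11, 7)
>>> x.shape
(7, 5, 3)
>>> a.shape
(11, 11)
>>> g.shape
(5, 7, 7)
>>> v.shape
(3, 11)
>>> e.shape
(5, 7, 11)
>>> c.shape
(11, 5, 7)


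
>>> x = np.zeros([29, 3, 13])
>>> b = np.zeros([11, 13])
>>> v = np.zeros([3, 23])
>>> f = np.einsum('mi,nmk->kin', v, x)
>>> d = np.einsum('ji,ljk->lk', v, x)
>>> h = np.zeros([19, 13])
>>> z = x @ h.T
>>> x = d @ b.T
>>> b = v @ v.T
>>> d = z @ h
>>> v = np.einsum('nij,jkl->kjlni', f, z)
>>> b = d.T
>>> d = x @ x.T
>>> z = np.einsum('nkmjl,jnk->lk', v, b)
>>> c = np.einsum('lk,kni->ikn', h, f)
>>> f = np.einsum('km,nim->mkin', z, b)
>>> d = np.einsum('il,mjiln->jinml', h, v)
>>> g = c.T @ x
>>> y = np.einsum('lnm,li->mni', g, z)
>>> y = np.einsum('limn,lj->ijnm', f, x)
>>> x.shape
(29, 11)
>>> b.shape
(13, 3, 29)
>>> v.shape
(3, 29, 19, 13, 23)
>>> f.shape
(29, 23, 3, 13)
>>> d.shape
(29, 19, 23, 3, 13)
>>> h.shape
(19, 13)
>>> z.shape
(23, 29)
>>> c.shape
(29, 13, 23)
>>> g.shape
(23, 13, 11)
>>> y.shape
(23, 11, 13, 3)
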